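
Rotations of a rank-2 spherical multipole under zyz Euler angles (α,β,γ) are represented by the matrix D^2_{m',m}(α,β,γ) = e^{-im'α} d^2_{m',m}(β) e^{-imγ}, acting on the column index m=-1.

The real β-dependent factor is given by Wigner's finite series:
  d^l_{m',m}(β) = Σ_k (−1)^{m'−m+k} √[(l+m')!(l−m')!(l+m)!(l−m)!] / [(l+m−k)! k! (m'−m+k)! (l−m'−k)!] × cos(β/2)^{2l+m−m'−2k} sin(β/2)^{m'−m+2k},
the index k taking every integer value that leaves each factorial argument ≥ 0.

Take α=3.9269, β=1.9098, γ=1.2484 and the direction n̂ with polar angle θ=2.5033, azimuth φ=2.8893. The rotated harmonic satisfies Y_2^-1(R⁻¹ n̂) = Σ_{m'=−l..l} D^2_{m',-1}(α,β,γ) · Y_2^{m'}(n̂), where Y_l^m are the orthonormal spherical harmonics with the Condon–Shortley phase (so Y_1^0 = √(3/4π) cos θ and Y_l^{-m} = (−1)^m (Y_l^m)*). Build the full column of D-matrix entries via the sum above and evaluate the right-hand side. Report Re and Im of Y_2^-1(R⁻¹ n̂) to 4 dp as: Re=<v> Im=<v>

Re=-0.1190 Im=0.3354

Need the full column D^2_{m',-1} for m'=−2..2 at α=3.9269, β=1.9098, γ=1.2484.
cos(β/2)=0.577690, sin(β/2)=0.816256
d^2_{-2,-1}: single k=1 term ⇒ +0.314733;  D = -0.298499+0.099774i
d^2_{-1,-1}: k∈[0..1] ⇒ +0.111373 -0.667059 = -0.555686;  D = -0.248144+0.497203i
d^2_{0,-1}: k∈[0..1] ⇒ -0.385467 +0.769573 = +0.384106;  D = +0.121700+0.364316i
d^2_{1,-1}: k∈[0..1] ⇒ +0.667059 -0.443921 = +0.223138;  D = -0.199636-0.099680i
d^2_{2,-1}: single k=0 term ⇒ -0.628354;  D = -0.596016+0.198980i
Y_2^{m'}(θ=2.5033,φ=2.8893) and Σ D·Y over m':
  (-0.2985+0.0998i)·(+0.1200+0.0663i)  (-0.2481+0.4972i)·(+0.3580+0.0923i)  (+0.1217+0.3643i)·(+0.2949+0.0000i)  (-0.1996-0.0997i)·(-0.3580+0.0923i)  (-0.5960+0.1990i)·(+0.1200-0.0663i)
Y_2^-1(R⁻¹ n̂) = -0.118962+0.335364i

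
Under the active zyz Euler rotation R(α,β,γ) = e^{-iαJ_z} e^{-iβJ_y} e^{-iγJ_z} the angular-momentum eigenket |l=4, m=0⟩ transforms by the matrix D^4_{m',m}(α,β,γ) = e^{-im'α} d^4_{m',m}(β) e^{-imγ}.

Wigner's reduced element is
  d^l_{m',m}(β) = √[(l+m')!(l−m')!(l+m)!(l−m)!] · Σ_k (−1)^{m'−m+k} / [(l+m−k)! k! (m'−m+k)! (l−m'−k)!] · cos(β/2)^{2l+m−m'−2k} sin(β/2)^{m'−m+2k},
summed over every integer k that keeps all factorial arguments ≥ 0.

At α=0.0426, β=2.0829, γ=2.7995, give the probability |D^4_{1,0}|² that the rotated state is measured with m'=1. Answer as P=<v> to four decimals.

Split into d^4_{1,0}(β=2.0829) × two z-phases.
Half-angle: c=0.504969, s=0.863137. N=√(120·6·24·24)=643.987578
The bounds max(0,m−m')=0 and min(l+m,l−m')=3 give 4 terms
  k=0: (−1)^1·643.9876/(144)·0.5050^7·0.8631^1 = -0.032318
  k=1: (−1)^2·643.9876/(24)·0.5050^5·0.8631^3 = +0.566540
  k=2: (−1)^3·643.9876/(24)·0.5050^3·0.8631^5 = -1.655238
  k=3: (−1)^4·643.9876/(144)·0.5050^1·0.8631^7 = +0.806008
d^4_{1,0}(2.0829) = -0.032318 +0.566540 -1.655238 +0.806008 = -0.315009
|D^4_{1,0}|² = |d^4_{1,0}(β)|² = (-0.315009)² = 0.099231 (the z-rotation phases have unit modulus)

P=0.0992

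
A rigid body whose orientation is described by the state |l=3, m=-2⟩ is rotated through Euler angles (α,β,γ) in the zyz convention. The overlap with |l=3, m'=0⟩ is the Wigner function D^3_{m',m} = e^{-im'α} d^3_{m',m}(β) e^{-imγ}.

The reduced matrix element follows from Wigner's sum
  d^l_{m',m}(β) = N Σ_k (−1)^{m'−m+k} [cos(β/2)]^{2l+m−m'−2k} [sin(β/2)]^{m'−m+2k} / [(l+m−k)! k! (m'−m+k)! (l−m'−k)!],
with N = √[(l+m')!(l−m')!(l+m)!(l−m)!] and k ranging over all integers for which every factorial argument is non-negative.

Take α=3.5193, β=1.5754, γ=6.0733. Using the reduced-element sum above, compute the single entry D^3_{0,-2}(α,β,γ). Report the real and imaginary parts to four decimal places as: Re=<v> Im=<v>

Re=-0.0058 Im=0.0026

D^3_{0,-2}(3.5193,1.5754,6.0733) = e^{-i·0·3.5193}·d^3_{0,-2}(1.5754)·e^{-i·-2·6.0733}. Compute d first:
With c≡cos(β/2)=0.705477 and s≡sin(β/2)=0.708733, N=[6·6·1·120]^{1/2}=65.726707
k: max(0,(-2)−(0))=0 … min(3+(-2),3−(0))=1
  k=0: (−1)^2·65.7267/(12)·0.7055^4·0.7087^2 = +0.681487
  k=1: (−1)^3·65.7267/(12)·0.7055^2·0.7087^4 = -0.687791
d^3_{0,-2}(1.5754) = +0.681487 -0.687791 = -0.006304
Phases: e^{-i·(0)·3.5193}=+1.000000+0.000000i, e^{-i·(-2)·6.0733}=+0.913182-0.407551i ⇒ D=-0.005756+0.002569i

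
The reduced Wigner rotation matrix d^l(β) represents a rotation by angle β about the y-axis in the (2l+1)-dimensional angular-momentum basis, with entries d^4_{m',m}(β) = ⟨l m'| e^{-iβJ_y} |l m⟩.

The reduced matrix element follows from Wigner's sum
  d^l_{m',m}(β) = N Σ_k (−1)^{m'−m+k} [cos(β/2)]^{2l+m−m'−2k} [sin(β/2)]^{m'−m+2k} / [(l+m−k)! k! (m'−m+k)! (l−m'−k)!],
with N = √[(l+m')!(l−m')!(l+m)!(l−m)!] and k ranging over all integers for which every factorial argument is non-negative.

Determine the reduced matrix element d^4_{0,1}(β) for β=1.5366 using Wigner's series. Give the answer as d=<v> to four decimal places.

d=-0.0571

d^4_{0,1}(β=1.5366) via Wigner's sum:
c=cos(1.5366/2)=0.719093, s=sin(1.5366/2)=0.694914; N=√[24·24·120·6]=643.987578
Admissible k: 1..4 (factorial args all ≥0)
  k=1: (−1)^0·643.9876/(144)·0.7191^7·0.6949^1 = +0.308988
  k=2: (−1)^1·643.9876/(24)·0.7191^5·0.6949^3 = -1.731349
  k=3: (−1)^2·643.9876/(24)·0.7191^3·0.6949^5 = +1.616874
  k=4: (−1)^3·643.9876/(144)·0.7191^1·0.6949^7 = -0.251661
d^4_{0,1}(1.5366) = +0.308988 -1.731349 +1.616874 -0.251661 = -0.057148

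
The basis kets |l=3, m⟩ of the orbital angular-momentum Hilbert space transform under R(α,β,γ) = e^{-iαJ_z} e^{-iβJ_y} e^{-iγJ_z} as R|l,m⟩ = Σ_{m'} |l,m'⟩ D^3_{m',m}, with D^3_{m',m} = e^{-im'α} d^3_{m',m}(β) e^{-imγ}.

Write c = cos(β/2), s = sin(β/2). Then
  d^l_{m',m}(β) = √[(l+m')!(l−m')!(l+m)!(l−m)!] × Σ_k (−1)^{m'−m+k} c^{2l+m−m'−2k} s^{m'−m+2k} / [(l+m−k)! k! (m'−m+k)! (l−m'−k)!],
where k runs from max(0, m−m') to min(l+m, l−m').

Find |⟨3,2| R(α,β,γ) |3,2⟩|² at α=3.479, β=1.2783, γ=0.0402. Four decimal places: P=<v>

P=0.2218

D^3_{2,2}(3.479,1.2783,0.0402) = e^{-i·2·3.479}·d^3_{2,2}(1.2783)·e^{-i·2·0.0402}. Compute d first:
Half-angle: c=0.802603, s=0.596513. N=√(120·1·120·1)=120.000000
Admissible k: 0..1 (factorial args all ≥0)
  k=0: (−1)^0·120.0000/(120)·0.8026^6·0.5965^0 = +0.267304
  k=1: (−1)^1·120.0000/(24)·0.8026^4·0.5965^2 = -0.738268
d^3_{2,2}(1.2783) = +0.267304 -0.738268 = -0.470964
|D^3_{2,2}|² = |d^3_{2,2}(β)|² = (-0.470964)² = 0.221807 (the z-rotation phases have unit modulus)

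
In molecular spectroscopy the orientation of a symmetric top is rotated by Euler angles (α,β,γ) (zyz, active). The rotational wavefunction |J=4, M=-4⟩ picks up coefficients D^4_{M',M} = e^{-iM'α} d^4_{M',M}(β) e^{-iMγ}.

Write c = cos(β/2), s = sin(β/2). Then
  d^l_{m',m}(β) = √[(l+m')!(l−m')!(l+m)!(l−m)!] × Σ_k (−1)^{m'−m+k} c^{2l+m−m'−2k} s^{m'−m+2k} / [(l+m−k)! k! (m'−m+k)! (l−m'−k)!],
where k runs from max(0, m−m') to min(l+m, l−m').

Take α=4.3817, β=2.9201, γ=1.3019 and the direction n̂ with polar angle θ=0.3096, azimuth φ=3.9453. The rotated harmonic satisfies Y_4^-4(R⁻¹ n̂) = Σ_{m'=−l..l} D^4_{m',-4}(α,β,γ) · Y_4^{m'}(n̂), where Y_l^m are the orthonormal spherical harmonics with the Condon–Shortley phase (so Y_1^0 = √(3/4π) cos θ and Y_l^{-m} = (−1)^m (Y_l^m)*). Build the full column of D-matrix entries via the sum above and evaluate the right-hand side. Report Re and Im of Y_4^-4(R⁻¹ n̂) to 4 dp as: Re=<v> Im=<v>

Re=-0.0141 Im=-0.0227

Need the full column D^4_{m',-4} for m'=−4..4 at α=4.3817, β=2.9201, γ=1.3019.
cos(β/2)=0.110520, sin(β/2)=0.993874
d^4_{-4,-4}: single k=0 term ⇒ +0.000000;  D = -0.000000-0.000000i
d^4_{-3,-4}: single k=0 term ⇒ -0.000001;  D = -0.000000+0.000000i
d^4_{-2,-4}: single k=0 term ⇒ +0.000010;  D = +0.000002+0.000009i
d^4_{-1,-4}: single k=0 term ⇒ -0.000121;  D = +0.000120+0.000020i
d^4_{0,-4}: single k=0 term ⇒ +0.001218;  D = +0.000579-0.001072i
d^4_{1,-4}: single k=0 term ⇒ -0.009797;  D = -0.006641-0.007202i
d^4_{2,-4}: single k=0 term ⇒ +0.062294;  D = -0.057027+0.025071i
d^4_{3,-4}: single k=0 term ⇒ -0.299437;  D = +0.024979+0.298393i
d^4_{4,-4}: single k=0 term ⇒ +0.952029;  D = +0.923096+0.232925i
Y_4^{m'}(θ=0.3096,φ=3.9453) and Σ D·Y over m':
  (-0.0000-0.0000i)·(-0.0038+0.0003i)  (-0.0000+0.0000i)·(+0.0251+0.0225i)  (+0.0000+0.0000i)·(-0.0061-0.1660i)  (+0.0001+0.0000i)·(-0.3192+0.3311i)  (+0.0006-0.0011i)·(+0.4854+0.0000i)  (-0.0066-0.0072i)·(+0.3192+0.3311i)  (-0.0570+0.0251i)·(-0.0061+0.1660i)  (+0.0250+0.2984i)·(-0.0251+0.0225i)  (+0.9231+0.2329i)·(-0.0038-0.0003i)
Y_4^-4(R⁻¹ n̂) = -0.014099-0.022681i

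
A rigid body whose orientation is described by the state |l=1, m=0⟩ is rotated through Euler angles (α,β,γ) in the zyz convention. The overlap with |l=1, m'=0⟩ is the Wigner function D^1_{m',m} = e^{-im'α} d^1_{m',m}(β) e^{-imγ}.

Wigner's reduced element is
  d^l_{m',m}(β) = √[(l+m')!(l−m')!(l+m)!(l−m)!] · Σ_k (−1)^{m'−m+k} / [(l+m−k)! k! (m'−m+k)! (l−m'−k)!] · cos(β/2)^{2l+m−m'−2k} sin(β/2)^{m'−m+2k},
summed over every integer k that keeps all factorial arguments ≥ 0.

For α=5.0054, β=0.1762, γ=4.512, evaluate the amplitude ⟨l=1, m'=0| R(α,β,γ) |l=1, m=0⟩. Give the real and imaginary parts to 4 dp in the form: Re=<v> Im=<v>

Re=0.9845 Im=0.0000

Split into d^1_{0,0}(β=0.1762) × two z-phases.
c=cos(0.1762/2)=0.996122, s=sin(0.1762/2)=0.087986; N=√[1·1·1·1]=1.000000
Admissible k: 0..1 (factorial args all ≥0)
  k=0: (−1)^0·1.0000/(1)·0.9961^2·0.0880^0 = +0.992258
  k=1: (−1)^1·1.0000/(1)·0.9961^0·0.0880^2 = -0.007742
d^1_{0,0}(0.1762) = +0.992258 -0.007742 = +0.984517
Attach z-rotation phases: D = e^{-i(0)(5.0054)}·(+0.984517)·e^{-i(0)(4.512)} = +0.984517+0.000000i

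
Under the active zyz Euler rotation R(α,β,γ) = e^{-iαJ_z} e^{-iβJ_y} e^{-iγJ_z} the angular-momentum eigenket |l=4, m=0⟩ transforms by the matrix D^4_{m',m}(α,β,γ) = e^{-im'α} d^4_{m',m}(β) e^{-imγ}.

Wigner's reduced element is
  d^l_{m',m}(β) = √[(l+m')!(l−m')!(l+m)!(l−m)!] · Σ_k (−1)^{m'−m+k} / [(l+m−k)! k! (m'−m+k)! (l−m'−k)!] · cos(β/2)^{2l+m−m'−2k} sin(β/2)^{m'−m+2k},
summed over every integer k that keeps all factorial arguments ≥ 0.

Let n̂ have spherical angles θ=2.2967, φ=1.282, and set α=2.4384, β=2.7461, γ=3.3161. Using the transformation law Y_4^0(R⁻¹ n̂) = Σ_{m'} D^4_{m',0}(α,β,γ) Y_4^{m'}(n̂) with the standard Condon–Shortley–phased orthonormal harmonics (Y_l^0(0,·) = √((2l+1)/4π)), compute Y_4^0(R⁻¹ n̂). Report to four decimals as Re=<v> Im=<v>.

Re=-0.3240 Im=0.0000

Need the full column D^4_{m',0} for m'=−4..4 at α=2.4384, β=2.7461, γ=3.3161.
cos(β/2)=0.196460, sin(β/2)=0.980512
d^4_{-4,0}: single k=4 term ⇒ +0.011520;  D = -0.010903-0.003720i
d^4_{-3,0}: k∈[3..4] ⇒ +0.003264 -0.081311 = -0.078047;  D = -0.040045-0.066990i
d^4_{-2,0}: k∈[2..4] ⇒ +0.000524 -0.034834 +0.325377 = +0.291068;  D = +0.047639-0.287143i
d^4_{-1,0}: k∈[1..4] ⇒ +0.000050 -0.007403 +0.184397 -0.765525 = -0.588481;  D = +0.448883-0.380545i
d^4_{0,0}: k∈[0..4] ⇒ +0.000002 -0.000884 +0.049569 -0.548764 +0.854324 = +0.354247;  D = +0.354247+0.000000i
d^4_{1,0}: k∈[0..3] ⇒ -0.000050 +0.007403 -0.184397 +0.765525 = +0.588481;  D = -0.448883-0.380545i
d^4_{2,0}: k∈[0..2] ⇒ +0.000524 -0.034834 +0.325377 = +0.291068;  D = +0.047639+0.287143i
d^4_{3,0}: k∈[0..1] ⇒ -0.003264 +0.081311 = +0.078047;  D = +0.040045-0.066990i
d^4_{4,0}: single k=0 term ⇒ +0.011520;  D = -0.010903+0.003720i
Y_4^{m'}(θ=2.2967,φ=1.282) and Σ D·Y over m':
  (-0.0109-0.0037i)·(+0.0559+0.1267i)  (-0.0400-0.0670i)·(+0.2649-0.2251i)  (+0.0476-0.2871i)·(-0.3268-0.2130i)  (+0.4489-0.3805i)·(-0.0057+0.0190i)  (+0.3542+0.0000i)·(-0.3622+0.0000i)  (-0.4489-0.3805i)·(+0.0057+0.0190i)  (+0.0476+0.2871i)·(-0.3268+0.2130i)  (+0.0400-0.0670i)·(-0.2649-0.2251i)  (-0.0109+0.0037i)·(+0.0559-0.1267i)
Y_4^0(R⁻¹ n̂) = -0.323972-0.000000i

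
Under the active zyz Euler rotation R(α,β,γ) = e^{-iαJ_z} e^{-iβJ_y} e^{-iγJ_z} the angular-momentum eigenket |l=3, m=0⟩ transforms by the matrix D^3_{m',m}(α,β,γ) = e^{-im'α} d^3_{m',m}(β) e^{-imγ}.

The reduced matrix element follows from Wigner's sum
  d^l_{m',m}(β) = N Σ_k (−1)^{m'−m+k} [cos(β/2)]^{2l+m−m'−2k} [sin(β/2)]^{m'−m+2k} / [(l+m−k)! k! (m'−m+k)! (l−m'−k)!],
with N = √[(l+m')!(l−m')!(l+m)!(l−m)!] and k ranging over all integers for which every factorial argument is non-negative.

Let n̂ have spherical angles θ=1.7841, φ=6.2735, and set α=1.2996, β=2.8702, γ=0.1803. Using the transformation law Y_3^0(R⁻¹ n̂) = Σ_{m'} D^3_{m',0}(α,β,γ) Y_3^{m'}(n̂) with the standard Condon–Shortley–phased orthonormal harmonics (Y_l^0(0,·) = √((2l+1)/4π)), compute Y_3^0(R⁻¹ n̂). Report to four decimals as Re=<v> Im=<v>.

Re=-0.2667 Im=0.0000

Need the full column D^3_{m',0} for m'=−3..3 at α=1.2996, β=2.8702, γ=0.1803.
cos(β/2)=0.135280, sin(β/2)=0.990807
d^3_{-3,0}: single k=3 term ⇒ +0.010769;  D = -0.007827-0.007397i
d^3_{-2,0}: k∈[2..3] ⇒ +0.001801 -0.096602 = -0.094801;  D = +0.081195-0.048935i
d^3_{-1,0}: k∈[1..3] ⇒ +0.000156 -0.025026 +0.447478 = +0.422608;  D = +0.113210+0.407162i
d^3_{0,0}: k∈[0..3] ⇒ +0.000006 -0.002959 +0.158733 -0.946096 = -0.790316;  D = -0.790316+0.000000i
d^3_{1,0}: k∈[0..2] ⇒ -0.000156 +0.025026 -0.447478 = -0.422608;  D = -0.113210+0.407162i
d^3_{2,0}: k∈[0..1] ⇒ +0.001801 -0.096602 = -0.094801;  D = +0.081195+0.048935i
d^3_{3,0}: single k=0 term ⇒ -0.010769;  D = +0.007827-0.007397i
Y_3^{m'}(θ=1.7841,φ=6.2735) and Σ D·Y over m':
  (-0.0078-0.0074i)·(+0.3893+0.0113i)  (+0.0812-0.0489i)·(-0.2066-0.0040i)  (+0.1132+0.4072i)·(-0.2451-0.0024i)  (-0.7903+0.0000i)·(+0.2193+0.0000i)  (-0.1132+0.4072i)·(+0.2451-0.0024i)  (+0.0812+0.0489i)·(-0.2066+0.0040i)  (+0.0078-0.0074i)·(-0.3893+0.0113i)
Y_3^0(R⁻¹ n̂) = -0.266737+0.000000i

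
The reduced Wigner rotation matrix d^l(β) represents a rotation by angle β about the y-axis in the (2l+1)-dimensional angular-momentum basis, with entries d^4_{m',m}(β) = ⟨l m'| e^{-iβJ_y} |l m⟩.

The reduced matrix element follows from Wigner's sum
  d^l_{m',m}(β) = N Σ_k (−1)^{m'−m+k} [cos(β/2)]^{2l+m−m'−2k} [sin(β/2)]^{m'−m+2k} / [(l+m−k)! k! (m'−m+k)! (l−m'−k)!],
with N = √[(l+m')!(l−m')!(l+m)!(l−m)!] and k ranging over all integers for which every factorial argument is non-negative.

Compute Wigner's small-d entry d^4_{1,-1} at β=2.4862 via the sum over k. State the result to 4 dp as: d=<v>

d^4_{1,-1}(β=2.4862) via Wigner's sum:
c=cos(2.4862/2)=0.321863, s=sin(2.4862/2)=0.946786; N=√[120·6·6·120]=720.000000
k: max(0,(-1)−(1))=0 … min(4+(-1),4−(1))=3
  k=0: (−1)^2·720.0000/(72)·0.3219^6·0.9468^2 = +0.009966
  k=1: (−1)^3·720.0000/(24)·0.3219^4·0.9468^4 = -0.258709
  k=2: (−1)^4·720.0000/(48)·0.3219^2·0.9468^6 = +1.119295
  k=3: (−1)^5·720.0000/(720)·0.3219^0·0.9468^8 = -0.645678
d^4_{1,-1}(2.4862) = +0.009966 -0.258709 +1.119295 -0.645678 = +0.224874

d=0.2249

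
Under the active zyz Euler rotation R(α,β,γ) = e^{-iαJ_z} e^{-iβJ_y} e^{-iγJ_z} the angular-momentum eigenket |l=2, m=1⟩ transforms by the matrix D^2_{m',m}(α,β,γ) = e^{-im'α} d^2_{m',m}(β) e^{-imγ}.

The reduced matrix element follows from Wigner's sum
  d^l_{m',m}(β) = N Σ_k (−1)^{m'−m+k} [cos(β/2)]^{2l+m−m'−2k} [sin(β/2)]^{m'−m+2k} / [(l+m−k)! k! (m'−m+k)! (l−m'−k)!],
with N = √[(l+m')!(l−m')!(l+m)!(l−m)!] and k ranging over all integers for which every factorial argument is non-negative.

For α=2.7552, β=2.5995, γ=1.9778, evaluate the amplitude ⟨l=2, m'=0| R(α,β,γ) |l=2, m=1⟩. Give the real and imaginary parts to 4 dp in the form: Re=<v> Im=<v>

D^2_{0,1}(2.7552,2.5995,1.9778) = e^{-i·0·2.7552}·d^2_{0,1}(2.5995)·e^{-i·1·1.9778}. Compute d first:
c=cos(2.5995/2)=0.267740, s=sin(2.5995/2)=0.963491; N=√[2·2·6·1]=4.898979
The bounds max(0,m−m')=1 and min(l+m,l−m')=2 give 2 terms
  k=1: (−1)^0·4.8990/(2)·0.2677^3·0.9635^1 = +0.045296
  k=2: (−1)^1·4.8990/(2)·0.2677^1·0.9635^3 = -0.586586
d^2_{0,1}(2.5995) = +0.045296 -0.586586 = -0.541290
D = (+1.000000+0.000000i)·(-0.541290)·(-0.395860-0.918311i) = +0.214275+0.497073i

Re=0.2143 Im=0.4971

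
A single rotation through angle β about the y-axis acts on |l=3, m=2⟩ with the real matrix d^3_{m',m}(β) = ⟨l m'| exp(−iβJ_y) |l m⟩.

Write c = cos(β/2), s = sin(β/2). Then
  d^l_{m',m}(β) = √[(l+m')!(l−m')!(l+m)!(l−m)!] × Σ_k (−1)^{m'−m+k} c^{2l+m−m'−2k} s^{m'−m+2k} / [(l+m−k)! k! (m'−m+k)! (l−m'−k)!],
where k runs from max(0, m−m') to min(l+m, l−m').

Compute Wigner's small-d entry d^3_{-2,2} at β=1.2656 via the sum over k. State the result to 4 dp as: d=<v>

d^3_{-2,2}(β=1.2656) via Wigner's sum:
With c≡cos(β/2)=0.806375 and s≡sin(β/2)=0.591405, N=[1·120·120·1]^{1/2}=120.000000
The bounds max(0,m−m')=4 and min(l+m,l−m')=5 give 2 terms
  k=4: (−1)^0·120.0000/(24)·0.8064^2·0.5914^4 = +0.397726
  k=5: (−1)^1·120.0000/(120)·0.8064^0·0.5914^6 = -0.042787
d^3_{-2,2}(1.2656) = +0.397726 -0.042787 = +0.354939

d=0.3549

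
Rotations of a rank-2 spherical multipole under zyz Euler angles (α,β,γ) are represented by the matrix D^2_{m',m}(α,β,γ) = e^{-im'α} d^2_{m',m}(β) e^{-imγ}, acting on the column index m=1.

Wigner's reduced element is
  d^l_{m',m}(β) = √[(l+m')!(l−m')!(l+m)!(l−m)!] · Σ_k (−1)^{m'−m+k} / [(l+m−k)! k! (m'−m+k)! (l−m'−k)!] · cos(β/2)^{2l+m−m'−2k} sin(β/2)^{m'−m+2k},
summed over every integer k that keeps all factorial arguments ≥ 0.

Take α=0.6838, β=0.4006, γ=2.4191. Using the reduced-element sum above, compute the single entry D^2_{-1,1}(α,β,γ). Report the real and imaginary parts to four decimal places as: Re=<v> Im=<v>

D^2_{-1,1}(0.6838,0.4006,2.4191) = e^{-i·-1·0.6838}·d^2_{-1,1}(0.4006)·e^{-i·1·2.4191}. Compute d first:
Half-angle: c=0.980007, s=0.198963. N=√(1·6·6·1)=6.000000
k: max(0,(1)−(-1))=2 … min(2+(1),2−(-1))=3
  k=2: (−1)^0·6.0000/(2)·0.9800^2·0.1990^2 = +0.114058
  k=3: (−1)^1·6.0000/(6)·0.9800^0·0.1990^4 = -0.001567
d^2_{-1,1}(0.4006) = +0.114058 -0.001567 = +0.112491
D = (+0.775178+0.631743i)·(+0.112491)·(-0.750160-0.661257i) = -0.018422-0.110972i

Re=-0.0184 Im=-0.1110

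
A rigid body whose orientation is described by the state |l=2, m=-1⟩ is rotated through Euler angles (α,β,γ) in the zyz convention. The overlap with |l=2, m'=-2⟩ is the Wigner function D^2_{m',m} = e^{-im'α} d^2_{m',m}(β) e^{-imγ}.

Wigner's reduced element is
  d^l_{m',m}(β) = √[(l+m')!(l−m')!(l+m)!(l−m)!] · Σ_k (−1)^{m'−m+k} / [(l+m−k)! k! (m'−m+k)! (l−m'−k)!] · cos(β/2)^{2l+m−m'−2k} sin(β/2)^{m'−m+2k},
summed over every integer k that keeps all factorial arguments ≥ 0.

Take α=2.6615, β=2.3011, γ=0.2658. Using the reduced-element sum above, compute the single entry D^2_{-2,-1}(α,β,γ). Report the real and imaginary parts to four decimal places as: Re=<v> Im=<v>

First d^2_{-2,-1}(β=2.3011), then the phase factors e^{-i(-2)α} and e^{-i(-1)γ}:
Half-angle: c=0.407985, s=0.912988. N=√(1·24·1·6)=12.000000
The bounds max(0,m−m')=1 and min(l+m,l−m')=1 give 1 term
  k=1: (−1)^0·12.0000/(6)·0.4080^3·0.9130^1 = +0.124002
d^2_{-2,-1}(2.3011) = +0.124002
Phases: e^{-i·(-2)·2.6615}=+0.573368-0.819298i, e^{-i·(-1)·0.2658}=+0.964883+0.262681i ⇒ D=+0.095289-0.079351i

Re=0.0953 Im=-0.0794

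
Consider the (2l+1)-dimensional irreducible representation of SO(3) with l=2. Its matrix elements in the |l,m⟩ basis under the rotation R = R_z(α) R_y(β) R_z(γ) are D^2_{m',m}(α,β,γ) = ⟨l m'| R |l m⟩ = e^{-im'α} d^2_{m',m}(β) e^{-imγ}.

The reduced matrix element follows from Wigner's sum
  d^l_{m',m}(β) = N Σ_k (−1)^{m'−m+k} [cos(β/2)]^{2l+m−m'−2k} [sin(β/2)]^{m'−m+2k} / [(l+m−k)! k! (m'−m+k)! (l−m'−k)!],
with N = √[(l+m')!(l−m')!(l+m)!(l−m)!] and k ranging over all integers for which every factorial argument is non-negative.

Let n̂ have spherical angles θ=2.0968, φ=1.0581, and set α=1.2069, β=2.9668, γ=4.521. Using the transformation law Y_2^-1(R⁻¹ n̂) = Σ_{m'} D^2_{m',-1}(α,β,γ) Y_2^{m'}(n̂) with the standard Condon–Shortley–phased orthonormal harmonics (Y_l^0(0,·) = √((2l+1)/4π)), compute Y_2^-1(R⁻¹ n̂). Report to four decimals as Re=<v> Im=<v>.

Re=0.1339 Im=0.3561

Need the full column D^2_{m',-1} for m'=−2..2 at α=1.2069, β=2.9668, γ=4.521.
cos(β/2)=0.087285, sin(β/2)=0.996183
d^2_{-2,-1}: single k=1 term ⇒ +0.001325;  D = +0.001053+0.000804i
d^2_{-1,-1}: k∈[0..1] ⇒ +0.000058 -0.022682 = -0.022624;  D = -0.019225+0.011927i
d^2_{0,-1}: k∈[0..1] ⇒ -0.001623 +0.211365 = +0.209743;  D = -0.039898-0.205913i
d^2_{1,-1}: k∈[0..1] ⇒ +0.022682 -0.984821 = -0.962139;  D = +0.947858+0.165154i
d^2_{2,-1}: single k=0 term ⇒ -0.172579;  D = +0.088196-0.148341i
Y_2^{m'}(θ=2.0968,φ=1.0581) and Σ D·Y over m':
  (+0.0011+0.0008i)·(-0.1499-0.2470i)  (-0.0192+0.0119i)·(-0.1645+0.2923i)  (-0.0399-0.2059i)·(-0.0769+0.0000i)  (+0.9479+0.1652i)·(+0.1645+0.2923i)  (+0.0882-0.1483i)·(-0.1499+0.2470i)
Y_2^-1(R⁻¹ n̂) = +0.133894+0.356133i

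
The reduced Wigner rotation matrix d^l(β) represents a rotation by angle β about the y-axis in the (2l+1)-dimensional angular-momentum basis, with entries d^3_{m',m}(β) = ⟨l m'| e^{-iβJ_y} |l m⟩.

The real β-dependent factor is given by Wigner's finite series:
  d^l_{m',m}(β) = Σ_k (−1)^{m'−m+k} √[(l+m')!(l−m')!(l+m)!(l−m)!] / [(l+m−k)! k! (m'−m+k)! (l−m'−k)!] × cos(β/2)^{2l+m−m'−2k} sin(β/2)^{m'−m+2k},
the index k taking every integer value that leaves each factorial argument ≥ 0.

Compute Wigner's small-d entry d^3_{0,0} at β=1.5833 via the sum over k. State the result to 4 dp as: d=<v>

d=0.0188

d^3_{0,0}(β=1.5833) via Wigner's sum:
Half-angle: c=0.702672, s=0.711514. N=√(6·6·6·6)=36.000000
k∈{0,1,2,3} keeps every argument non-negative
  k=0: (−1)^0·36.0000/(36)·0.7027^6·0.7115^0 = +0.120370
  k=1: (−1)^1·36.0000/(4)·0.7027^4·0.7115^2 = -1.110760
  k=2: (−1)^2·36.0000/(4)·0.7027^2·0.7115^4 = +1.138888
  k=3: (−1)^3·36.0000/(36)·0.7027^0·0.7115^6 = -0.129748
d^3_{0,0}(1.5833) = +0.120370 -1.110760 +1.138888 -0.129748 = +0.018750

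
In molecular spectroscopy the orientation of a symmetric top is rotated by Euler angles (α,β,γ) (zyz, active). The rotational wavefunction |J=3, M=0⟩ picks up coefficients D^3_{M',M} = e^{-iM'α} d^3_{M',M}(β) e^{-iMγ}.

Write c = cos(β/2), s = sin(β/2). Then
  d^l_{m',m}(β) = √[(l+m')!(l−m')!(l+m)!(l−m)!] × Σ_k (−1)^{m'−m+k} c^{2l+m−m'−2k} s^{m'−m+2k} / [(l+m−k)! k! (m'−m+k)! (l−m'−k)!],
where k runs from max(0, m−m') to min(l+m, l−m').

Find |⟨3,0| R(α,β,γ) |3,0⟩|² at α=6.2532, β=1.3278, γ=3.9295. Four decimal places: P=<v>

D^3_{0,0}(6.2532,1.3278,3.9295) = e^{-i·0·6.2532}·d^3_{0,0}(1.3278)·e^{-i·0·3.9295}. Compute d first:
c=cos(1.3278/2)=0.787595, s=sin(1.3278/2)=0.616193; N=√[6·6·6·6]=36.000000
k: max(0,(0)−(0))=0 … min(3+(0),3−(0))=3
  k=0: (−1)^0·36.0000/(36)·0.7876^6·0.6162^0 = +0.238681
  k=1: (−1)^1·36.0000/(4)·0.7876^4·0.6162^2 = -1.314886
  k=2: (−1)^2·36.0000/(4)·0.7876^2·0.6162^4 = +0.804852
  k=3: (−1)^3·36.0000/(36)·0.7876^0·0.6162^6 = -0.054740
d^3_{0,0}(1.3278) = +0.238681 -1.314886 +0.804852 -0.054740 = -0.326093
|D^3_{0,0}|² = |d^3_{0,0}(β)|² = (-0.326093)² = 0.106337 (the z-rotation phases have unit modulus)

P=0.1063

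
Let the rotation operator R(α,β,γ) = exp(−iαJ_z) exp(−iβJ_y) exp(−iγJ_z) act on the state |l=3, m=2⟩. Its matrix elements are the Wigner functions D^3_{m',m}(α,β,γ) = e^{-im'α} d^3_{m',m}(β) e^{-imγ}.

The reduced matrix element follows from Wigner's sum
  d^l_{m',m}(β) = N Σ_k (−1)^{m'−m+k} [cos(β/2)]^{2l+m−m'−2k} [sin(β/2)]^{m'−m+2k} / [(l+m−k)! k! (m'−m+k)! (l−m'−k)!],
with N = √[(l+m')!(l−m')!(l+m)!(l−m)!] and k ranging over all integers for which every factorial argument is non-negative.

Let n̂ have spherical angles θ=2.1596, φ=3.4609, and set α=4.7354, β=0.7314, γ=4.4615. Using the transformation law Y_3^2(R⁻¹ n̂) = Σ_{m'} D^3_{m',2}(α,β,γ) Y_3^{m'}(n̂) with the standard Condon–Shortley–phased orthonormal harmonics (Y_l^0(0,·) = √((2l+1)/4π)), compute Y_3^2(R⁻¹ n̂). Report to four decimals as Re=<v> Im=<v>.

Re=0.0345 Im=-0.2380

Need the full column D^3_{m',2} for m'=−3..3 at α=4.7354, β=0.7314, γ=4.4615.
cos(β/2)=0.933874, sin(β/2)=0.357603
d^3_{-3,2}: single k=5 term ⇒ +0.013377;  D = +0.007228-0.011257i
d^3_{-2,2}: k∈[4..5] ⇒ +0.071310 -0.002091 = +0.069219;  D = +0.059090+0.036050i
d^3_{-1,2}: k∈[3..4] ⇒ +0.235558 -0.017270 = +0.218288;  D = -0.109369+0.188913i
d^3_{0,2}: k∈[2..3] ⇒ +0.532740 -0.078116 = +0.454624;  D = -0.398582-0.218667i
d^3_{1,2}: k∈[1..2] ⇒ +0.803234 -0.235558 = +0.567676;  D = +0.261520-0.503848i
d^3_{2,2}: k∈[0..1] ⇒ +0.663329 -0.486323 = +0.177005;  D = +0.158938+0.077907i
d^3_{3,2}: single k=0 term ⇒ -0.622182;  D = +0.260921-0.564828i
Y_3^{m'}(θ=2.1596,φ=3.4609) and Σ D·Y over m':
  (+0.0072-0.0113i)·(-0.1380+0.1963i)  (+0.0591+0.0360i)·(-0.3152+0.2340i)  (-0.1094+0.1889i)·(-0.1383+0.0457i)  (-0.3986-0.2187i)·(+0.3021+0.0000i)  (+0.2615-0.5038i)·(+0.1383+0.0457i)  (+0.1589+0.0779i)·(-0.3152-0.2340i)  (+0.2609-0.5648i)·(+0.1380+0.1963i)
Y_3^2(R⁻¹ n̂) = +0.034458-0.237999i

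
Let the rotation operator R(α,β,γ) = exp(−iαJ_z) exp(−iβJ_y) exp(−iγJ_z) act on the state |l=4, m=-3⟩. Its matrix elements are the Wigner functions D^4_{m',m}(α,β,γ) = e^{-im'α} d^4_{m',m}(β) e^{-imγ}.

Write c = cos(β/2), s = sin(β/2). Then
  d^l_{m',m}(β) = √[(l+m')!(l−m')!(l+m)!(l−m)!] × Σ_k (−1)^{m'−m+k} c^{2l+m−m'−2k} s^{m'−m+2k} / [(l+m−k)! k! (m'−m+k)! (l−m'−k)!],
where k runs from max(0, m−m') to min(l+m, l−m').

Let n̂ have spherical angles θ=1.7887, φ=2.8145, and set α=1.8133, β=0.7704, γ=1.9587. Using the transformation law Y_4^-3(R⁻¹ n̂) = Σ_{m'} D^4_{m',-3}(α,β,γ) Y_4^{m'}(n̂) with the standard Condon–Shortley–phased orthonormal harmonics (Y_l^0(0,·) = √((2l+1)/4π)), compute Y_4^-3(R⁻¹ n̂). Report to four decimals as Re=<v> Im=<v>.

Need the full column D^4_{m',-3} for m'=−4..4 at α=1.8133, β=0.7704, γ=1.9587.
cos(β/2)=0.926723, sin(β/2)=0.375744
d^4_{-4,-3}: single k=1 term ⇒ +0.623862;  D = +0.527597+0.332934i
d^4_{-3,-3}: k∈[0..1] ⇒ +0.544002 -0.626014 = -0.082011;  D = -0.025831+0.077837i
d^4_{-2,-3}: k∈[0..1] ⇒ -0.825291 +0.407018 = -0.418273;  D = +0.417004+0.032560i
d^4_{-1,-3}: k∈[0..1] ⇒ +0.709833 -0.194487 = +0.515346;  D = +0.084434+0.508382i
d^4_{0,-3}: k∈[0..1] ⇒ -0.429035 +0.070531 = -0.358504;  D = -0.329207+0.141944i
d^4_{1,-3}: k∈[0..1] ⇒ +0.194487 -0.019183 = +0.175303;  D = -0.106034-0.139600i
d^4_{2,-3}: k∈[0..1] ⇒ -0.066911 +0.003667 = -0.063245;  D = +0.039704-0.049229i
d^4_{3,-3}: k∈[0..1] ⇒ +0.016918 -0.000397 = +0.016521;  D = +0.014974+0.006980i
d^4_{4,-3}: single k=0 term ⇒ -0.002772;  D = -0.000534+0.002720i
Y_4^{m'}(θ=1.7887,φ=2.8145) and Σ D·Y over m':
  (+0.5276+0.3329i)·(+0.1043+0.3884i)  (-0.0258+0.0778i)·(+0.1400+0.2093i)  (+0.4170+0.0326i)·(-0.1703-0.1306i)  (+0.0844+0.5084i)·(-0.2527-0.0858i)  (-0.3292+0.1419i)·(+0.1771+0.0000i)  (-0.1060-0.1396i)·(+0.2527-0.0858i)  (+0.0397-0.0492i)·(-0.1703+0.1306i)  (+0.0150+0.0070i)·(-0.1400+0.2093i)  (-0.0005+0.0027i)·(+0.1043-0.3884i)
Y_4^-3(R⁻¹ n̂) = -0.238639+0.064568i

Re=-0.2386 Im=0.0646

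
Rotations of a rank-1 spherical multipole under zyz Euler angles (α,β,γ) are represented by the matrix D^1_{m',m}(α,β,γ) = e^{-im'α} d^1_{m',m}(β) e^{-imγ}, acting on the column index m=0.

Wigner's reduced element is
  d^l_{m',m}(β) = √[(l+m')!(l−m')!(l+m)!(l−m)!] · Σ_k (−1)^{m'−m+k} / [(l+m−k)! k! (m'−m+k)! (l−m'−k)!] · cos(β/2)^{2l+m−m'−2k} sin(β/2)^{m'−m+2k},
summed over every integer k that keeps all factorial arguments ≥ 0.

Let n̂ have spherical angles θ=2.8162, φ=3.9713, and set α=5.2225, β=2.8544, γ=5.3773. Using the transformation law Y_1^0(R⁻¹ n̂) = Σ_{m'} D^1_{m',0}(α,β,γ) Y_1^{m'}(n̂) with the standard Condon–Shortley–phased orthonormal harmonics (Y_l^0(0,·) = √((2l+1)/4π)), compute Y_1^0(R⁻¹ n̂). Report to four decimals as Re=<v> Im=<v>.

Need the full column D^1_{m',0} for m'=−1..1 at α=5.2225, β=2.8544, γ=5.3773.
cos(β/2)=0.143103, sin(β/2)=0.989708
d^1_{-1,0}: single k=1 term ⇒ +0.200296;  D = +0.097799-0.174796i
d^1_{0,0}: k∈[0..1] ⇒ +0.020479 -0.979521 = -0.959043;  D = -0.959043+0.000000i
d^1_{1,0}: single k=0 term ⇒ -0.200296;  D = -0.097799-0.174796i
Y_1^{m'}(θ=2.8162,φ=3.9713) and Σ D·Y over m':
  (+0.0978-0.1748i)·(-0.0746+0.0815i)  (-0.9590+0.0000i)·(-0.4630+0.0000i)  (-0.0978-0.1748i)·(+0.0746+0.0815i)
Y_1^0(R⁻¹ n̂) = +0.457902+0.000000i

Re=0.4579 Im=0.0000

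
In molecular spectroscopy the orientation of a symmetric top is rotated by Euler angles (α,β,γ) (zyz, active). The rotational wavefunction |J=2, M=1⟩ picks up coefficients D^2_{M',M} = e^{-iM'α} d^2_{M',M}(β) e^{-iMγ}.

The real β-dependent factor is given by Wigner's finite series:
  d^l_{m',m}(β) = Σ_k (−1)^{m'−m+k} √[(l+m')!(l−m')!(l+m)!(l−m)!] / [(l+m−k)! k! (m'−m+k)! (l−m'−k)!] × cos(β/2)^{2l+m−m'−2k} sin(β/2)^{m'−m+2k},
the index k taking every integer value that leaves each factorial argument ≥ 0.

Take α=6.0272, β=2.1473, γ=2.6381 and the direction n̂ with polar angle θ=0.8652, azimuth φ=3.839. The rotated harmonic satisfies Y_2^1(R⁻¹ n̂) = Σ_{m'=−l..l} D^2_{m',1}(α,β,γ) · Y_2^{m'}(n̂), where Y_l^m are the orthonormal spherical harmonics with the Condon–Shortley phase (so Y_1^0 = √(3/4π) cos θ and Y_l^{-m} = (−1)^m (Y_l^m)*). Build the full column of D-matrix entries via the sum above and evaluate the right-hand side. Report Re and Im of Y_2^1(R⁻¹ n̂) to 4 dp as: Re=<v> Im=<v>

Re=-0.0188 Im=0.3854

Need the full column D^2_{m',1} for m'=−2..2 at α=6.0272, β=2.1473, γ=2.6381.
cos(β/2)=0.476919, sin(β/2)=0.878947
d^2_{-2,1}: single k=3 term ⇒ +0.647684;  D = -0.647661+0.005491i
d^2_{-1,1}: k∈[2..3] ⇒ +0.527153 -0.596830 = -0.069678;  D = +0.067554+0.017070i
d^2_{0,1}: k∈[1..2] ⇒ +0.233546 -0.793247 = -0.559701;  D = +0.490244+0.270049i
d^2_{1,1}: k∈[0..1] ⇒ +0.051734 -0.527153 = -0.475418;  D = +0.344771+0.327346i
d^2_{2,1}: single k=0 term ⇒ -0.190690;  D = +0.100537+0.162034i
Y_2^{m'}(θ=0.8652,φ=3.839) and Σ D·Y over m':
  (-0.6477+0.0055i)·(+0.0392-0.2204i)  (+0.0676+0.0171i)·(-0.2923+0.2449i)  (+0.4902+0.2700i)·(+0.0825+0.0000i)  (+0.3448+0.3273i)·(+0.2923+0.2449i)  (+0.1005+0.1620i)·(+0.0392+0.2204i)
Y_2^1(R⁻¹ n̂) = -0.018809+0.385419i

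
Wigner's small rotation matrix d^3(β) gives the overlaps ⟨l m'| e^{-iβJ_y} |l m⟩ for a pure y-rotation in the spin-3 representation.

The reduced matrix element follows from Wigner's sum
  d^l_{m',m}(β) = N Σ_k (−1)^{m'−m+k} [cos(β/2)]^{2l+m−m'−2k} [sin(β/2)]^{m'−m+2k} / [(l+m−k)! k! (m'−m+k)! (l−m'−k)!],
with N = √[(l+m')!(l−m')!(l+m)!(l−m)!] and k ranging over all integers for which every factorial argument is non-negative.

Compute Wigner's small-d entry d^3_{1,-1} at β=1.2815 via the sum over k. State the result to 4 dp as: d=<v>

d^3_{1,-1}(β=1.2815) via Wigner's sum:
With c≡cos(β/2)=0.801648 and s≡sin(β/2)=0.597797, N=[24·2·2·24]^{1/2}=48.000000
The bounds max(0,m−m')=0 and min(l+m,l−m')=2 give 3 terms
  k=0: (−1)^2·48.0000/(8)·0.8016^4·0.5978^2 = +0.885508
  k=1: (−1)^3·48.0000/(6)·0.8016^2·0.5978^4 = -0.656556
  k=2: (−1)^4·48.0000/(48)·0.8016^0·0.5978^6 = +0.045637
d^3_{1,-1}(1.2815) = +0.885508 -0.656556 +0.045637 = +0.274590

d=0.2746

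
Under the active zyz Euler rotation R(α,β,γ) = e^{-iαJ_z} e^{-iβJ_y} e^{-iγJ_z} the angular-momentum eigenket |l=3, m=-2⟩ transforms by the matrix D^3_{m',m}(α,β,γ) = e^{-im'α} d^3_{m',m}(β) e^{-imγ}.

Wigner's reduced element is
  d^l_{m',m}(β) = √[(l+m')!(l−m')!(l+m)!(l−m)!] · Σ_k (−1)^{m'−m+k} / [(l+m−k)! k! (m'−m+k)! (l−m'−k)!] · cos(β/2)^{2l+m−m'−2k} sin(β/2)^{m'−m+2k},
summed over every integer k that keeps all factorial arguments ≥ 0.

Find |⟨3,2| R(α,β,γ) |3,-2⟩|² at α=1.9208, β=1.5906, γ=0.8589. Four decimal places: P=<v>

P=0.2546

Split into d^3_{2,-2}(β=1.5906) × two z-phases.
Half-angle: c=0.700071, s=0.714074. N=√(120·1·1·120)=120.000000
Admissible k: 0..1 (factorial args all ≥0)
  k=0: (−1)^4·120.0000/(24)·0.7001^2·0.7141^4 = +0.637127
  k=1: (−1)^5·120.0000/(120)·0.7001^0·0.7141^6 = -0.132574
d^3_{2,-2}(1.5906) = +0.637127 -0.132574 = +0.504553
|D^3_{2,-2}|² = |d^3_{2,-2}(β)|² = (+0.504553)² = 0.254573 (the z-rotation phases have unit modulus)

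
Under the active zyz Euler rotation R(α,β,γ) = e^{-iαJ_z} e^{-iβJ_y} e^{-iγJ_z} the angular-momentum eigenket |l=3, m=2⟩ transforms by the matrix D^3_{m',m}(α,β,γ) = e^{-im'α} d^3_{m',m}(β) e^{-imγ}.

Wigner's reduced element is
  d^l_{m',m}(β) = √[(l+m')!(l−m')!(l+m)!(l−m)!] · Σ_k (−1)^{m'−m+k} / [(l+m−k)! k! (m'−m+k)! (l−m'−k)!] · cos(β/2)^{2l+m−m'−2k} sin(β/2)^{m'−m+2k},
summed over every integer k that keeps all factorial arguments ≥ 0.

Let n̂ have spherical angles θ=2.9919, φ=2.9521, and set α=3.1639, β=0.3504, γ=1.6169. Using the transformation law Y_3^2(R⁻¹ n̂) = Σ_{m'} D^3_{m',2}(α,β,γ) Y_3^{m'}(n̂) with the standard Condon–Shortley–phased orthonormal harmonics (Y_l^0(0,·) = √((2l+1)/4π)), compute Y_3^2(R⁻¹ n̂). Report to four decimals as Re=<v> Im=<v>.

Need the full column D^3_{m',2} for m'=−3..3 at α=3.1639, β=0.3504, γ=1.6169.
cos(β/2)=0.984692, sin(β/2)=0.174305
d^3_{-3,2}: single k=5 term ⇒ +0.000388;  D = +0.000388-0.000010i
d^3_{-2,2}: k∈[4..5] ⇒ +0.004475 -0.000028 = +0.004447;  D = -0.004442+0.000212i
d^3_{-1,2}: k∈[3..4] ⇒ +0.031979 -0.000501 = +0.031478;  D = +0.031401-0.002198i
d^3_{0,2}: k∈[2..3] ⇒ +0.156452 -0.004902 = +0.151550;  D = -0.150906+0.013954i
d^3_{1,2}: k∈[1..2] ⇒ +0.510283 -0.031979 = +0.478305;  D = +0.475172-0.054653i
d^3_{2,2}: k∈[0..1] ⇒ +0.911594 -0.142821 = +0.768774;  D = -0.761589+0.104857i
d^3_{3,2}: single k=0 term ⇒ -0.395264;  D = -0.390270+0.062633i
Y_3^{m'}(θ=2.9919,φ=2.9521) and Σ D·Y over m':
  (+0.0004-0.0000i)·(-0.0012-0.0007i)  (-0.0044+0.0002i)·(-0.0209-0.0083i)  (+0.0314-0.0022i)·(-0.1841-0.0353i)  (-0.1509+0.0140i)·(-0.6970+0.0000i)  (+0.4752-0.0547i)·(+0.1841-0.0353i)  (-0.7616+0.1049i)·(-0.0209+0.0083i)  (-0.3903+0.0626i)·(+0.0012-0.0007i)
Y_3^2(R⁻¹ n̂) = +0.199573-0.045392i

Re=0.1996 Im=-0.0454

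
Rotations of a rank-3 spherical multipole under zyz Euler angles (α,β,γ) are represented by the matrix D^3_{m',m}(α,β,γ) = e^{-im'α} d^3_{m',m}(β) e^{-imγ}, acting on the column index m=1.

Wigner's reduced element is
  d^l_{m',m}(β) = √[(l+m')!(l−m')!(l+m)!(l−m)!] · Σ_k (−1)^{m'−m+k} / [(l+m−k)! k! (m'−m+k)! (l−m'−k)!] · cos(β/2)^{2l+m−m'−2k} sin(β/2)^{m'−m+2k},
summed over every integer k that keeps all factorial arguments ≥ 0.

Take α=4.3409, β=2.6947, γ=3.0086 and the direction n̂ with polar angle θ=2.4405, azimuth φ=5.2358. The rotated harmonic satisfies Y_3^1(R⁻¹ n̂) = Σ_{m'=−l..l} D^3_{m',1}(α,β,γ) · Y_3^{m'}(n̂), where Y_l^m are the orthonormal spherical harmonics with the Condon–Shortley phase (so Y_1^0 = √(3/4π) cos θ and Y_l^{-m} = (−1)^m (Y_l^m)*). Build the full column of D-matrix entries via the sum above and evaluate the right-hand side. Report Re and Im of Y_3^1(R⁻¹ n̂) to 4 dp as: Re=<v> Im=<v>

Need the full column D^3_{m',1} for m'=−3..3 at α=4.3409, β=2.6947, γ=3.0086.
cos(β/2)=0.221592, sin(β/2)=0.975140
d^3_{-3,1}: single k=4 term ⇒ +0.171957;  D = -0.142951-0.095573i
d^3_{-2,1}: k∈[3..4] ⇒ +0.063810 -0.617856 = -0.554046;  D = -0.454127+0.317388i
d^3_{-1,1}: k∈[2..4] ⇒ +0.013756 -0.355192 +0.859806 = +0.518370;  D = +0.122461+0.503697i
d^3_{0,1}: k∈[1..3] ⇒ +0.001805 -0.104851 +0.676827 = +0.573781;  D = -0.568714-0.076084i
d^3_{1,1}: k∈[0..2] ⇒ +0.000118 -0.018342 +0.266394 = +0.248171;  D = +0.119954-0.217255i
d^3_{2,1}: k∈[0..1] ⇒ -0.001648 +0.063810 = +0.062163;  D = +0.039800+0.047751i
d^3_{3,1}: single k=0 term ⇒ +0.008880;  D = -0.008419+0.002821i
Y_3^{m'}(θ=2.4405,φ=5.2358) and Σ D·Y over m':
  (-0.1430-0.0956i)·(-0.1120-0.0001i)  (-0.4541+0.3174i)·(+0.1626-0.2813i)  (+0.1225+0.5037i)·(+0.2000+0.3466i)  (-0.5687-0.0761i)·(+0.0229+0.0000i)  (+0.1200-0.2173i)·(-0.2000+0.3466i)  (+0.0398+0.0478i)·(+0.1626+0.2813i)  (-0.0084+0.0028i)·(+0.1120-0.0001i)
Y_3^1(R⁻¹ n̂) = -0.088265+0.435831i

Re=-0.0883 Im=0.4358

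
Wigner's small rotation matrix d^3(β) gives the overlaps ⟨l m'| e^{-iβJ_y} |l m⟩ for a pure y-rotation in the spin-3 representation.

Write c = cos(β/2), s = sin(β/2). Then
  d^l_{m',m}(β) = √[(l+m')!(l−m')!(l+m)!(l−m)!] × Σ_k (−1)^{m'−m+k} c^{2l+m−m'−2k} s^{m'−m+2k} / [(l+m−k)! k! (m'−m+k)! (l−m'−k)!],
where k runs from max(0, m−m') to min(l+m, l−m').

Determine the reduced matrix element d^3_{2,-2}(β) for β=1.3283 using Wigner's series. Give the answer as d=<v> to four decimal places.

d^3_{2,-2}(β=1.3283) via Wigner's sum:
c=cos(1.3283/2)=0.787441, s=sin(1.3283/2)=0.616390; N=√[120·1·1·120]=120.000000
k: max(0,(-2)−(2))=0 … min(3+(-2),3−(2))=1
  k=0: (−1)^4·120.0000/(24)·0.7874^2·0.6164^4 = +0.447537
  k=1: (−1)^5·120.0000/(120)·0.7874^0·0.6164^6 = -0.054845
d^3_{2,-2}(1.3283) = +0.447537 -0.054845 = +0.392692

d=0.3927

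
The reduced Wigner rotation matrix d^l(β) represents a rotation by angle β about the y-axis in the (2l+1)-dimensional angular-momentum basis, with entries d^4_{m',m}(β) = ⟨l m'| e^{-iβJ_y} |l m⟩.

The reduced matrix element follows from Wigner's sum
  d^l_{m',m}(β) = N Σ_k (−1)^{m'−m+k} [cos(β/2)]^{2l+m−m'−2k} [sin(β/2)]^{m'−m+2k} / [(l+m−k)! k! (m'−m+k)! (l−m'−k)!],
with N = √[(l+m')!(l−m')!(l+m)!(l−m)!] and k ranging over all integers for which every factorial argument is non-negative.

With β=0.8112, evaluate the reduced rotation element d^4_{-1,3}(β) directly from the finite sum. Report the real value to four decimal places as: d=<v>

d=0.2033

d^4_{-1,3}(β=0.8112) via Wigner's sum:
Half-angle: c=0.918866, s=0.394570. N=√(6·120·5040·1)=1904.940944
Admissible k: 4..5 (factorial args all ≥0)
  k=4: (−1)^0·1904.9409/(144)·0.9189^4·0.3946^4 = +0.228573
  k=5: (−1)^1·1904.9409/(240)·0.9189^2·0.3946^6 = -0.025288
d^4_{-1,3}(0.8112) = +0.228573 -0.025288 = +0.203284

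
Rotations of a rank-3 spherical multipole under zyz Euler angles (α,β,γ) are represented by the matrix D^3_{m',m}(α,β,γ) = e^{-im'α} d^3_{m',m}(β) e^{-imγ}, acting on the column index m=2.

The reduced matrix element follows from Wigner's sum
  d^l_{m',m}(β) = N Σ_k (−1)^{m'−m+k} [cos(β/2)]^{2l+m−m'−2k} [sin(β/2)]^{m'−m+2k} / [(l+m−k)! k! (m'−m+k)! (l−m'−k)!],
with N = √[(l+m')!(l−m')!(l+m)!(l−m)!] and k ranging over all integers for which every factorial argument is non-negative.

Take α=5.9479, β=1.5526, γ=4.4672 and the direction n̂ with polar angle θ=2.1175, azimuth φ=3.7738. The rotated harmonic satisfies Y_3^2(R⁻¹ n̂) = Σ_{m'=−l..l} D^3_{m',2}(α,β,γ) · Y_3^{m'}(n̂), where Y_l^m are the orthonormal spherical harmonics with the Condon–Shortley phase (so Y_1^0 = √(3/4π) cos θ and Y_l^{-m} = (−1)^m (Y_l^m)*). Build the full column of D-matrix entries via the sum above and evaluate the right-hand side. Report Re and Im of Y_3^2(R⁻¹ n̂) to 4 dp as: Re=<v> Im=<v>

Re=0.0668 Im=-0.3758

Need the full column D^3_{m',2} for m'=−3..3 at α=5.9479, β=1.5526, γ=4.4672.
cos(β/2)=0.713511, sin(β/2)=0.700644
d^3_{-3,2}: single k=5 term ⇒ +0.295096;  D = -0.256751+0.145468i
d^3_{-2,2}: k∈[4..5] ⇒ +0.613425 -0.118300 = +0.495125;  D = -0.487108+0.088736i
d^3_{-1,2}: k∈[3..4] ⇒ +0.790177 -0.380968 = +0.409209;  D = -0.404297-0.063211i
d^3_{0,2}: k∈[2..3] ⇒ +0.696880 -0.671973 = +0.024907;  D = -0.021972-0.011730i
d^3_{1,2}: k∈[1..2] ⇒ +0.409732 -0.790177 = -0.380444;  D = +0.257968+0.279626i
d^3_{2,2}: k∈[0..1] ⇒ +0.131948 -0.636161 = -0.504213;  D = +0.200914+0.462455i
d^3_{3,2}: single k=0 term ⇒ -0.317377;  D = +0.023643+0.316496i
Y_3^{m'}(θ=2.1175,φ=3.7738) and Σ D·Y over m':
  (-0.2568+0.1455i)·(+0.0833+0.2464i)  (-0.4871+0.0887i)·(-0.1169+0.3697i)  (-0.4043-0.0632i)·(-0.0783+0.0573i)  (-0.0220-0.0117i)·(+0.3198+0.0000i)  (+0.2580+0.2796i)·(+0.0783+0.0573i)  (+0.2009+0.4625i)·(-0.1169-0.3697i)  (+0.0236+0.3165i)·(-0.0833+0.2464i)
Y_3^2(R⁻¹ n̂) = +0.066833-0.375773i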